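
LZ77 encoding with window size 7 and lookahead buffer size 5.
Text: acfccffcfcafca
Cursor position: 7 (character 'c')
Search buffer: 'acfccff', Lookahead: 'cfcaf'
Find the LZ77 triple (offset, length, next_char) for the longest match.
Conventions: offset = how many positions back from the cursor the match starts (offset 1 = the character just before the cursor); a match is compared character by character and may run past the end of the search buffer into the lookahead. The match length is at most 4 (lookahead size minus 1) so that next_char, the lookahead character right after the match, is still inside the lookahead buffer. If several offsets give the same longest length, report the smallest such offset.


Try each offset into the search buffer:
  offset=1 (pos 6, char 'f'): match length 0
  offset=2 (pos 5, char 'f'): match length 0
  offset=3 (pos 4, char 'c'): match length 2
  offset=4 (pos 3, char 'c'): match length 1
  offset=5 (pos 2, char 'f'): match length 0
  offset=6 (pos 1, char 'c'): match length 3
  offset=7 (pos 0, char 'a'): match length 0
Longest match has length 3 at offset 6.
next_char = character at position 7 + 3 = 10 -> 'a'

Best match: offset=6, length=3 (matching 'cfc' starting at position 1)
LZ77 triple: (6, 3, 'a')


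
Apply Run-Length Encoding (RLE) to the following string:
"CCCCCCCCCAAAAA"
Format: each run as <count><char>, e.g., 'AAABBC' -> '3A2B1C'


Scanning runs left to right:
  i=0: run of 'C' x 9 -> '9C'
  i=9: run of 'A' x 5 -> '5A'

RLE = 9C5A


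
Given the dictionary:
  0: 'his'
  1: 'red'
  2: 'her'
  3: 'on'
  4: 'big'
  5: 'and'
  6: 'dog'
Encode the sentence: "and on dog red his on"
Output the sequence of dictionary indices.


Look up each word in the dictionary:
  'and' -> 5
  'on' -> 3
  'dog' -> 6
  'red' -> 1
  'his' -> 0
  'on' -> 3

Encoded: [5, 3, 6, 1, 0, 3]


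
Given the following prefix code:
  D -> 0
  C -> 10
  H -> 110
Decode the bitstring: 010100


Decoding step by step:
Bits 0 -> D
Bits 10 -> C
Bits 10 -> C
Bits 0 -> D


Decoded message: DCCD


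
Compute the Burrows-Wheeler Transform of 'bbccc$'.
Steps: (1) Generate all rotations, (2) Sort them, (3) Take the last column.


Rotations (sorted):
  0: $bbccc -> last char: c
  1: bbccc$ -> last char: $
  2: bccc$b -> last char: b
  3: c$bbcc -> last char: c
  4: cc$bbc -> last char: c
  5: ccc$bb -> last char: b


BWT = c$bccb


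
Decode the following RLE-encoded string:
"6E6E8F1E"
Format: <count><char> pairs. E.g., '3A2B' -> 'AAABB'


Expanding each <count><char> pair:
  6E -> 'EEEEEE'
  6E -> 'EEEEEE'
  8F -> 'FFFFFFFF'
  1E -> 'E'

Decoded = EEEEEEEEEEEEFFFFFFFFE


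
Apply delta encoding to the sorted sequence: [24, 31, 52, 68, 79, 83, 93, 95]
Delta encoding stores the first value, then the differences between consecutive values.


First value: 24
Deltas:
  31 - 24 = 7
  52 - 31 = 21
  68 - 52 = 16
  79 - 68 = 11
  83 - 79 = 4
  93 - 83 = 10
  95 - 93 = 2


Delta encoded: [24, 7, 21, 16, 11, 4, 10, 2]


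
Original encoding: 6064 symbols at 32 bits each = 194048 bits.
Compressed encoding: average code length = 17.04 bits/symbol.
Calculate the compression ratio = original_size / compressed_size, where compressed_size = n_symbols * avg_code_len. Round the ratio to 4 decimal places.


original_size = n_symbols * orig_bits = 6064 * 32 = 194048 bits
compressed_size = n_symbols * avg_code_len = 6064 * 17.04 = 103330.56 bits
ratio = original_size / compressed_size = 194048 / 103330.56 = 1.8779

Compression ratio = 1.8779


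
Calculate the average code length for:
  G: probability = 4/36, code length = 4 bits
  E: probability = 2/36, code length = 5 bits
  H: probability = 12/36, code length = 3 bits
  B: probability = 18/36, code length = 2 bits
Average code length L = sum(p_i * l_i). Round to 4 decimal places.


Weighted contributions p_i * l_i:
  G: (4/36) * 4 = 16/36
  E: (2/36) * 5 = 10/36
  H: (12/36) * 3 = 36/36
  B: (18/36) * 2 = 36/36
Sum = (16 + 10 + 36 + 36)/36 = 98/36

L = 98/36 = 2.7222 bits/symbol


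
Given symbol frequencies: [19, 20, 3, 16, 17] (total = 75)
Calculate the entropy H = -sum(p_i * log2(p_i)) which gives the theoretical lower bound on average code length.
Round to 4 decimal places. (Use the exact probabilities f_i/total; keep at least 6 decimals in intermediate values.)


Per-symbol terms -p_i * log2(p_i) with p_i = f_i/75:
  p = 19/75 = 0.253333: log2(p) = -1.980891, -p*log2(p) = 0.501826
  p = 20/75 = 0.266667: log2(p) = -1.906891, -p*log2(p) = 0.508504
  p = 3/75 = 0.040000: log2(p) = -4.643856, -p*log2(p) = 0.185754
  p = 16/75 = 0.213333: log2(p) = -2.228819, -p*log2(p) = 0.475481
  p = 17/75 = 0.226667: log2(p) = -2.141356, -p*log2(p) = 0.485374
H = 0.501826 + 0.508504 + 0.185754 + 0.475481 + 0.485374 = 2.156939

H = 2.1569 bits/symbol


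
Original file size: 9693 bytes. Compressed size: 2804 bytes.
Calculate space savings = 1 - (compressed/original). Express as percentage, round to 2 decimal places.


ratio = compressed/original = 2804/9693 = 0.289281
savings = 1 - ratio = 1 - 0.289281 = 0.710719
as a percentage: 0.710719 * 100 = 71.07%

Space savings = 1 - 2804/9693 = 71.07%


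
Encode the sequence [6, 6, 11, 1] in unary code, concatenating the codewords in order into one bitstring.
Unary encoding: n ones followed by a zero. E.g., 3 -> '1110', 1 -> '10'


Encode each number as n ones followed by a terminating 0:
  6 -> 1111110 (7 bits)
  6 -> 1111110 (7 bits)
  11 -> 111111111110 (12 bits)
  1 -> 10 (2 bits)
Total length = 7 + 7 + 12 + 2 = 28 bits.

Unary([6, 6, 11, 1]) = 1111110111111011111111111010 (28 bits)


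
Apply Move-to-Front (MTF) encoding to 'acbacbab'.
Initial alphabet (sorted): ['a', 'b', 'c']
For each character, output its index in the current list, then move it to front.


MTF encoding:
'a': index 0 in ['a', 'b', 'c'] -> ['a', 'b', 'c']
'c': index 2 in ['a', 'b', 'c'] -> ['c', 'a', 'b']
'b': index 2 in ['c', 'a', 'b'] -> ['b', 'c', 'a']
'a': index 2 in ['b', 'c', 'a'] -> ['a', 'b', 'c']
'c': index 2 in ['a', 'b', 'c'] -> ['c', 'a', 'b']
'b': index 2 in ['c', 'a', 'b'] -> ['b', 'c', 'a']
'a': index 2 in ['b', 'c', 'a'] -> ['a', 'b', 'c']
'b': index 1 in ['a', 'b', 'c'] -> ['b', 'a', 'c']


Output: [0, 2, 2, 2, 2, 2, 2, 1]


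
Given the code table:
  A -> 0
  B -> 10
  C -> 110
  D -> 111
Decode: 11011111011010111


Decoding:
110 -> C
111 -> D
110 -> C
110 -> C
10 -> B
111 -> D


Result: CDCCBD


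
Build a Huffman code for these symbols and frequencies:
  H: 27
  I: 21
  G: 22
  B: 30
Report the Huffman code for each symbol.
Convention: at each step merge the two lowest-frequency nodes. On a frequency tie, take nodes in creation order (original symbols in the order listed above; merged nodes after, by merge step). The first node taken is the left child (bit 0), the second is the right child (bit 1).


Huffman tree construction:
Step 1: Merge I(21) + G(22) = 43
Step 2: Merge H(27) + B(30) = 57
Step 3: Merge (I+G)(43) + (H+B)(57) = 100
Read each symbol's code off the tree from the root (left child = 0, right child = 1).

Codes:
  H: 10 (length 2)
  I: 00 (length 2)
  G: 01 (length 2)
  B: 11 (length 2)
Average code length: 200/100 = 2.0000 bits/symbol


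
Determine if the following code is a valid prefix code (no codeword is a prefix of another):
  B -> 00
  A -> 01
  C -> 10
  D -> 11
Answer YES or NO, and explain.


Checking each pair (does one codeword prefix another?):
  B='00' vs A='01': no prefix
  B='00' vs C='10': no prefix
  B='00' vs D='11': no prefix
  A='01' vs B='00': no prefix
  A='01' vs C='10': no prefix
  A='01' vs D='11': no prefix
  C='10' vs B='00': no prefix
  C='10' vs A='01': no prefix
  C='10' vs D='11': no prefix
  D='11' vs B='00': no prefix
  D='11' vs A='01': no prefix
  D='11' vs C='10': no prefix
No violation found over all pairs.

YES -- this is a valid prefix code. No codeword is a prefix of any other codeword.


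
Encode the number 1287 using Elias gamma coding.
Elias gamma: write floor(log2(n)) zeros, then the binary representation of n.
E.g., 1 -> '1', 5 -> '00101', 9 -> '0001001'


num_bits = floor(log2(1287)) + 1 = 11
leading_zeros = num_bits - 1 = 10
binary(1287) = 10100000111

Elias gamma(1287) = '0000000000' + '10100000111' = 000000000010100000111 (21 bits)


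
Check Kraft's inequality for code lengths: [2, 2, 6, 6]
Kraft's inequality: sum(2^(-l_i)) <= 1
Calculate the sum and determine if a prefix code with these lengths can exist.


Sum = 2^(-2) + 2^(-2) + 2^(-6) + 2^(-6)
    = 0.25 + 0.25 + 0.015625 + 0.015625
    = 34/64 = 0.53125
Since 0.53125 <= 1, Kraft's inequality IS satisfied.
A prefix code with these lengths CAN exist.

Kraft sum = 0.53125. Satisfied.


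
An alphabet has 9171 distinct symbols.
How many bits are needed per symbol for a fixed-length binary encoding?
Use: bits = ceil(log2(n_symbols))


log2(9171) = 13.1629
Bracket: 2^13 = 8192 < 9171 <= 2^14 = 16384
So ceil(log2(9171)) = 14

bits = ceil(log2(9171)) = ceil(13.1629) = 14 bits


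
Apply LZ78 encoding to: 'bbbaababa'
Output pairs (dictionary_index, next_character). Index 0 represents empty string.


LZ78 encoding steps:
Dictionary: {0: ''}
Step 1: w='' (idx 0), next='b' -> output (0, 'b'), add 'b' as idx 1
Step 2: w='b' (idx 1), next='b' -> output (1, 'b'), add 'bb' as idx 2
Step 3: w='' (idx 0), next='a' -> output (0, 'a'), add 'a' as idx 3
Step 4: w='a' (idx 3), next='b' -> output (3, 'b'), add 'ab' as idx 4
Step 5: w='ab' (idx 4), next='a' -> output (4, 'a'), add 'aba' as idx 5


Encoded: [(0, 'b'), (1, 'b'), (0, 'a'), (3, 'b'), (4, 'a')]


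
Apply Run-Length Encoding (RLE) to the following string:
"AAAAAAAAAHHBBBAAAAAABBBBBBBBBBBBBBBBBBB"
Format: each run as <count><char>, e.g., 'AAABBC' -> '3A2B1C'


Scanning runs left to right:
  i=0: run of 'A' x 9 -> '9A'
  i=9: run of 'H' x 2 -> '2H'
  i=11: run of 'B' x 3 -> '3B'
  i=14: run of 'A' x 6 -> '6A'
  i=20: run of 'B' x 19 -> '19B'

RLE = 9A2H3B6A19B


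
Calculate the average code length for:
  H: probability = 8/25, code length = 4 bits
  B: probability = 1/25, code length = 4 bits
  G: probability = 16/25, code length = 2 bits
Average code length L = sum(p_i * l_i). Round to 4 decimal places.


Weighted contributions p_i * l_i:
  H: (8/25) * 4 = 32/25
  B: (1/25) * 4 = 4/25
  G: (16/25) * 2 = 32/25
Sum = (32 + 4 + 32)/25 = 68/25

L = 68/25 = 2.7200 bits/symbol


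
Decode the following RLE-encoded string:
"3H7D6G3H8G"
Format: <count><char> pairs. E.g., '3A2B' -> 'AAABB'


Expanding each <count><char> pair:
  3H -> 'HHH'
  7D -> 'DDDDDDD'
  6G -> 'GGGGGG'
  3H -> 'HHH'
  8G -> 'GGGGGGGG'

Decoded = HHHDDDDDDDGGGGGGHHHGGGGGGGG


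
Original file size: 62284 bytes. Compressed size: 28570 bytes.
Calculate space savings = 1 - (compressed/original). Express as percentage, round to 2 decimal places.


ratio = compressed/original = 28570/62284 = 0.458705
savings = 1 - ratio = 1 - 0.458705 = 0.541295
as a percentage: 0.541295 * 100 = 54.13%

Space savings = 1 - 28570/62284 = 54.13%


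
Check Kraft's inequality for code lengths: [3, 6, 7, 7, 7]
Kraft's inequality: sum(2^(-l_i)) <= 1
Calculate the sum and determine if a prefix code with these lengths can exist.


Sum = 2^(-3) + 2^(-6) + 2^(-7) + 2^(-7) + 2^(-7)
    = 0.125 + 0.015625 + 0.0078125 + 0.0078125 + 0.0078125
    = 21/128 = 0.1640625
Since 0.1640625 <= 1, Kraft's inequality IS satisfied.
A prefix code with these lengths CAN exist.

Kraft sum = 0.1640625. Satisfied.


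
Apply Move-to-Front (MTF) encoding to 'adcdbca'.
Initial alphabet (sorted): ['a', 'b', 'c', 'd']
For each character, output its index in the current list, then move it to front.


MTF encoding:
'a': index 0 in ['a', 'b', 'c', 'd'] -> ['a', 'b', 'c', 'd']
'd': index 3 in ['a', 'b', 'c', 'd'] -> ['d', 'a', 'b', 'c']
'c': index 3 in ['d', 'a', 'b', 'c'] -> ['c', 'd', 'a', 'b']
'd': index 1 in ['c', 'd', 'a', 'b'] -> ['d', 'c', 'a', 'b']
'b': index 3 in ['d', 'c', 'a', 'b'] -> ['b', 'd', 'c', 'a']
'c': index 2 in ['b', 'd', 'c', 'a'] -> ['c', 'b', 'd', 'a']
'a': index 3 in ['c', 'b', 'd', 'a'] -> ['a', 'c', 'b', 'd']


Output: [0, 3, 3, 1, 3, 2, 3]


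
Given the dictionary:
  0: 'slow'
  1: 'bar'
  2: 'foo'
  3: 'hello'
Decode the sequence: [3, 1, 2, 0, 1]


Look up each index in the dictionary:
  3 -> 'hello'
  1 -> 'bar'
  2 -> 'foo'
  0 -> 'slow'
  1 -> 'bar'

Decoded: "hello bar foo slow bar"


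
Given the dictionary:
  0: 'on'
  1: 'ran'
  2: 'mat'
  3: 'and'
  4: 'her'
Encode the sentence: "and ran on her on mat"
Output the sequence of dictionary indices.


Look up each word in the dictionary:
  'and' -> 3
  'ran' -> 1
  'on' -> 0
  'her' -> 4
  'on' -> 0
  'mat' -> 2

Encoded: [3, 1, 0, 4, 0, 2]


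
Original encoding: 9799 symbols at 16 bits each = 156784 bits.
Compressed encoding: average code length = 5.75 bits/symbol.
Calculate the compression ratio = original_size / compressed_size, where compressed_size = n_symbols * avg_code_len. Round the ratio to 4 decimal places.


original_size = n_symbols * orig_bits = 9799 * 16 = 156784 bits
compressed_size = n_symbols * avg_code_len = 9799 * 5.75 = 56344.25 bits
ratio = original_size / compressed_size = 156784 / 56344.25 = 2.7826

Compression ratio = 2.7826


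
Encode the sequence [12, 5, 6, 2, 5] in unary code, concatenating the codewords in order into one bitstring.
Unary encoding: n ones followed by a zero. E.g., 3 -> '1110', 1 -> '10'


Encode each number as n ones followed by a terminating 0:
  12 -> 1111111111110 (13 bits)
  5 -> 111110 (6 bits)
  6 -> 1111110 (7 bits)
  2 -> 110 (3 bits)
  5 -> 111110 (6 bits)
Total length = 13 + 6 + 7 + 3 + 6 = 35 bits.

Unary([12, 5, 6, 2, 5]) = 11111111111101111101111110110111110 (35 bits)


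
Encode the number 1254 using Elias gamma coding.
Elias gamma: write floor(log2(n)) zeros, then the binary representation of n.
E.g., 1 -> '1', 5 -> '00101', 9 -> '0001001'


num_bits = floor(log2(1254)) + 1 = 11
leading_zeros = num_bits - 1 = 10
binary(1254) = 10011100110

Elias gamma(1254) = '0000000000' + '10011100110' = 000000000010011100110 (21 bits)


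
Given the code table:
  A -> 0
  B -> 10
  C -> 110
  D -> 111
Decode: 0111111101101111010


Decoding:
0 -> A
111 -> D
111 -> D
10 -> B
110 -> C
111 -> D
10 -> B
10 -> B


Result: ADDBCDBB


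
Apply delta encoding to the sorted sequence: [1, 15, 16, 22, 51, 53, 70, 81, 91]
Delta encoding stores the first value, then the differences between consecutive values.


First value: 1
Deltas:
  15 - 1 = 14
  16 - 15 = 1
  22 - 16 = 6
  51 - 22 = 29
  53 - 51 = 2
  70 - 53 = 17
  81 - 70 = 11
  91 - 81 = 10


Delta encoded: [1, 14, 1, 6, 29, 2, 17, 11, 10]


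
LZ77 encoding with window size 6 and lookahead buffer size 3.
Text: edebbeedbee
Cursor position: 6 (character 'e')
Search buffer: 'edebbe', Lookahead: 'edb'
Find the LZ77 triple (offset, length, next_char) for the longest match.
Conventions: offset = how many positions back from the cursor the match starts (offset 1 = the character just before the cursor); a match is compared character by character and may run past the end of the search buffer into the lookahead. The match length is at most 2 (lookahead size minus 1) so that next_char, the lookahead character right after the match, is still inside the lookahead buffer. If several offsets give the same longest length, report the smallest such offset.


Try each offset into the search buffer:
  offset=1 (pos 5, char 'e'): match length 1
  offset=2 (pos 4, char 'b'): match length 0
  offset=3 (pos 3, char 'b'): match length 0
  offset=4 (pos 2, char 'e'): match length 1
  offset=5 (pos 1, char 'd'): match length 0
  offset=6 (pos 0, char 'e'): match length 2
Longest match has length 2 at offset 6.
next_char = character at position 6 + 2 = 8 -> 'b'

Best match: offset=6, length=2 (matching 'ed' starting at position 0)
LZ77 triple: (6, 2, 'b')


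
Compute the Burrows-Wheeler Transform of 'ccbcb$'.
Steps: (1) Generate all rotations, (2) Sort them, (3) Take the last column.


Rotations (sorted):
  0: $ccbcb -> last char: b
  1: b$ccbc -> last char: c
  2: bcb$cc -> last char: c
  3: cb$ccb -> last char: b
  4: cbcb$c -> last char: c
  5: ccbcb$ -> last char: $


BWT = bccbc$


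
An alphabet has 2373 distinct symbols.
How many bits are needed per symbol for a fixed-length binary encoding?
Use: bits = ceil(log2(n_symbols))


log2(2373) = 11.2125
Bracket: 2^11 = 2048 < 2373 <= 2^12 = 4096
So ceil(log2(2373)) = 12

bits = ceil(log2(2373)) = ceil(11.2125) = 12 bits


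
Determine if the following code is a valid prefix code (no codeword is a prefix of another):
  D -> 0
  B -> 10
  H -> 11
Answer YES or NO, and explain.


Checking each pair (does one codeword prefix another?):
  D='0' vs B='10': no prefix
  D='0' vs H='11': no prefix
  B='10' vs D='0': no prefix
  B='10' vs H='11': no prefix
  H='11' vs D='0': no prefix
  H='11' vs B='10': no prefix
No violation found over all pairs.

YES -- this is a valid prefix code. No codeword is a prefix of any other codeword.


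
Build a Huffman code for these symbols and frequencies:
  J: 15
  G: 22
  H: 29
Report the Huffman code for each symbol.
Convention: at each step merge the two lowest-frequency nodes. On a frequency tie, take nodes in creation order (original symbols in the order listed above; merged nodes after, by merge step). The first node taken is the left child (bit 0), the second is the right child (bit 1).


Huffman tree construction:
Step 1: Merge J(15) + G(22) = 37
Step 2: Merge H(29) + (J+G)(37) = 66
Read each symbol's code off the tree from the root (left child = 0, right child = 1).

Codes:
  J: 10 (length 2)
  G: 11 (length 2)
  H: 0 (length 1)
Average code length: 103/66 = 1.5606 bits/symbol


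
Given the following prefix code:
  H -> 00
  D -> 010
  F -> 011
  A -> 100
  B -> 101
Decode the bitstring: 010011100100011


Decoding step by step:
Bits 010 -> D
Bits 011 -> F
Bits 100 -> A
Bits 100 -> A
Bits 011 -> F


Decoded message: DFAAF


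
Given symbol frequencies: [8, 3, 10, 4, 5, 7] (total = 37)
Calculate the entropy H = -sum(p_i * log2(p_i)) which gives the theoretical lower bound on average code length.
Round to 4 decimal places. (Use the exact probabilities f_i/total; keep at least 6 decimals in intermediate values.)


Per-symbol terms -p_i * log2(p_i) with p_i = f_i/37:
  p = 8/37 = 0.216216: log2(p) = -2.209453, -p*log2(p) = 0.477720
  p = 3/37 = 0.081081: log2(p) = -3.624491, -p*log2(p) = 0.293878
  p = 10/37 = 0.270270: log2(p) = -1.887525, -p*log2(p) = 0.510142
  p = 4/37 = 0.108108: log2(p) = -3.209453, -p*log2(p) = 0.346968
  p = 5/37 = 0.135135: log2(p) = -2.887525, -p*log2(p) = 0.390206
  p = 7/37 = 0.189189: log2(p) = -2.402098, -p*log2(p) = 0.454451
H = 0.477720 + 0.293878 + 0.510142 + 0.346968 + 0.390206 + 0.454451 = 2.473365

H = 2.4734 bits/symbol


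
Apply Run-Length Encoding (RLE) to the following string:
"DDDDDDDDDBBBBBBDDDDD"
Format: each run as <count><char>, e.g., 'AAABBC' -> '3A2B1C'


Scanning runs left to right:
  i=0: run of 'D' x 9 -> '9D'
  i=9: run of 'B' x 6 -> '6B'
  i=15: run of 'D' x 5 -> '5D'

RLE = 9D6B5D


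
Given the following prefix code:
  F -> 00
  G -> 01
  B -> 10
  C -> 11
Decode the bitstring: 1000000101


Decoding step by step:
Bits 10 -> B
Bits 00 -> F
Bits 00 -> F
Bits 01 -> G
Bits 01 -> G


Decoded message: BFFGG


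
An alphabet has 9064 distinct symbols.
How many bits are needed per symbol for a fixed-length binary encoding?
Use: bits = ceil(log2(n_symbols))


log2(9064) = 13.1459
Bracket: 2^13 = 8192 < 9064 <= 2^14 = 16384
So ceil(log2(9064)) = 14

bits = ceil(log2(9064)) = ceil(13.1459) = 14 bits


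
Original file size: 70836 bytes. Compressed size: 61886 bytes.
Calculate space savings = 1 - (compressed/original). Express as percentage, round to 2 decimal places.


ratio = compressed/original = 61886/70836 = 0.873652
savings = 1 - ratio = 1 - 0.873652 = 0.126348
as a percentage: 0.126348 * 100 = 12.63%

Space savings = 1 - 61886/70836 = 12.63%


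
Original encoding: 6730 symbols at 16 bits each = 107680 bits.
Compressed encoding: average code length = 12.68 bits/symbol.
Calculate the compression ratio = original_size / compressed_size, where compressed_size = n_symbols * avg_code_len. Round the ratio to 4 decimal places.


original_size = n_symbols * orig_bits = 6730 * 16 = 107680 bits
compressed_size = n_symbols * avg_code_len = 6730 * 12.68 = 85336.4 bits
ratio = original_size / compressed_size = 107680 / 85336.4 = 1.2618

Compression ratio = 1.2618


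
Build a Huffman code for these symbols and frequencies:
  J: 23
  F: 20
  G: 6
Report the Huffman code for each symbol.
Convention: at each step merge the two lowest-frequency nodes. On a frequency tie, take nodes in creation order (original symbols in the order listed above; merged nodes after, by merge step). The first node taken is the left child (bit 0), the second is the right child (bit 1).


Huffman tree construction:
Step 1: Merge G(6) + F(20) = 26
Step 2: Merge J(23) + (G+F)(26) = 49
Read each symbol's code off the tree from the root (left child = 0, right child = 1).

Codes:
  J: 0 (length 1)
  F: 11 (length 2)
  G: 10 (length 2)
Average code length: 75/49 = 1.5306 bits/symbol


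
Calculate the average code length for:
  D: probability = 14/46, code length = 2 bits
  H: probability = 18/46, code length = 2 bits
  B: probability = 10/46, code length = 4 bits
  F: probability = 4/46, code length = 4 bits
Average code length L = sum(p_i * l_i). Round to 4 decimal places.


Weighted contributions p_i * l_i:
  D: (14/46) * 2 = 28/46
  H: (18/46) * 2 = 36/46
  B: (10/46) * 4 = 40/46
  F: (4/46) * 4 = 16/46
Sum = (28 + 36 + 40 + 16)/46 = 120/46

L = 120/46 = 2.6087 bits/symbol


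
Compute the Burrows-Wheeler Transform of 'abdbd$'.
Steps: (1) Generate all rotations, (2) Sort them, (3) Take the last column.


Rotations (sorted):
  0: $abdbd -> last char: d
  1: abdbd$ -> last char: $
  2: bd$abd -> last char: d
  3: bdbd$a -> last char: a
  4: d$abdb -> last char: b
  5: dbd$ab -> last char: b


BWT = d$dabb


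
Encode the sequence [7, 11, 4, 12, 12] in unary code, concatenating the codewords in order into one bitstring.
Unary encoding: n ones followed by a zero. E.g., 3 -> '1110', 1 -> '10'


Encode each number as n ones followed by a terminating 0:
  7 -> 11111110 (8 bits)
  11 -> 111111111110 (12 bits)
  4 -> 11110 (5 bits)
  12 -> 1111111111110 (13 bits)
  12 -> 1111111111110 (13 bits)
Total length = 8 + 12 + 5 + 13 + 13 = 51 bits.

Unary([7, 11, 4, 12, 12]) = 111111101111111111101111011111111111101111111111110 (51 bits)


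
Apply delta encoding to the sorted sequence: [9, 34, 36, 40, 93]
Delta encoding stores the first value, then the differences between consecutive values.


First value: 9
Deltas:
  34 - 9 = 25
  36 - 34 = 2
  40 - 36 = 4
  93 - 40 = 53


Delta encoded: [9, 25, 2, 4, 53]


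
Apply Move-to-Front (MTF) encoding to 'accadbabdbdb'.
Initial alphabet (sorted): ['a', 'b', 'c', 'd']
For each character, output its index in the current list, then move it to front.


MTF encoding:
'a': index 0 in ['a', 'b', 'c', 'd'] -> ['a', 'b', 'c', 'd']
'c': index 2 in ['a', 'b', 'c', 'd'] -> ['c', 'a', 'b', 'd']
'c': index 0 in ['c', 'a', 'b', 'd'] -> ['c', 'a', 'b', 'd']
'a': index 1 in ['c', 'a', 'b', 'd'] -> ['a', 'c', 'b', 'd']
'd': index 3 in ['a', 'c', 'b', 'd'] -> ['d', 'a', 'c', 'b']
'b': index 3 in ['d', 'a', 'c', 'b'] -> ['b', 'd', 'a', 'c']
'a': index 2 in ['b', 'd', 'a', 'c'] -> ['a', 'b', 'd', 'c']
'b': index 1 in ['a', 'b', 'd', 'c'] -> ['b', 'a', 'd', 'c']
'd': index 2 in ['b', 'a', 'd', 'c'] -> ['d', 'b', 'a', 'c']
'b': index 1 in ['d', 'b', 'a', 'c'] -> ['b', 'd', 'a', 'c']
'd': index 1 in ['b', 'd', 'a', 'c'] -> ['d', 'b', 'a', 'c']
'b': index 1 in ['d', 'b', 'a', 'c'] -> ['b', 'd', 'a', 'c']


Output: [0, 2, 0, 1, 3, 3, 2, 1, 2, 1, 1, 1]


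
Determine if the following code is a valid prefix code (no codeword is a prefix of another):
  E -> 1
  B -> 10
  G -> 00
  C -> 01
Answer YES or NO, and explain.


Checking each pair (does one codeword prefix another?):
  E='1' vs B='10': prefix -- VIOLATION

NO -- this is NOT a valid prefix code. E (1) is a prefix of B (10).


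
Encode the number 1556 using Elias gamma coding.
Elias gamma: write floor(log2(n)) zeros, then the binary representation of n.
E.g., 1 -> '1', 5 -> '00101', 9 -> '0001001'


num_bits = floor(log2(1556)) + 1 = 11
leading_zeros = num_bits - 1 = 10
binary(1556) = 11000010100

Elias gamma(1556) = '0000000000' + '11000010100' = 000000000011000010100 (21 bits)


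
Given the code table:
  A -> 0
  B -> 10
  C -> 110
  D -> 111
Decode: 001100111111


Decoding:
0 -> A
0 -> A
110 -> C
0 -> A
111 -> D
111 -> D


Result: AACADD


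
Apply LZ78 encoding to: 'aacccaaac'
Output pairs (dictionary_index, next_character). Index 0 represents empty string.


LZ78 encoding steps:
Dictionary: {0: ''}
Step 1: w='' (idx 0), next='a' -> output (0, 'a'), add 'a' as idx 1
Step 2: w='a' (idx 1), next='c' -> output (1, 'c'), add 'ac' as idx 2
Step 3: w='' (idx 0), next='c' -> output (0, 'c'), add 'c' as idx 3
Step 4: w='c' (idx 3), next='a' -> output (3, 'a'), add 'ca' as idx 4
Step 5: w='a' (idx 1), next='a' -> output (1, 'a'), add 'aa' as idx 5
Step 6: w='c' (idx 3), end of input -> output (3, '')


Encoded: [(0, 'a'), (1, 'c'), (0, 'c'), (3, 'a'), (1, 'a'), (3, '')]


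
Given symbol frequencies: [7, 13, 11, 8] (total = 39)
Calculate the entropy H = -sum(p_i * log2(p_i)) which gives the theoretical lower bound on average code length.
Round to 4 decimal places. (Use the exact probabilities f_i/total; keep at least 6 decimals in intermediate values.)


Per-symbol terms -p_i * log2(p_i) with p_i = f_i/39:
  p = 7/39 = 0.179487: log2(p) = -2.478047, -p*log2(p) = 0.444778
  p = 13/39 = 0.333333: log2(p) = -1.584963, -p*log2(p) = 0.528321
  p = 11/39 = 0.282051: log2(p) = -1.825971, -p*log2(p) = 0.515017
  p = 8/39 = 0.205128: log2(p) = -2.285402, -p*log2(p) = 0.468800
H = 0.444778 + 0.528321 + 0.515017 + 0.468800 = 1.956916

H = 1.9569 bits/symbol


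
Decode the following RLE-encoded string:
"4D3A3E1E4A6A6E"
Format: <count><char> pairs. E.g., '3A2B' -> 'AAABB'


Expanding each <count><char> pair:
  4D -> 'DDDD'
  3A -> 'AAA'
  3E -> 'EEE'
  1E -> 'E'
  4A -> 'AAAA'
  6A -> 'AAAAAA'
  6E -> 'EEEEEE'

Decoded = DDDDAAAEEEEAAAAAAAAAAEEEEEE


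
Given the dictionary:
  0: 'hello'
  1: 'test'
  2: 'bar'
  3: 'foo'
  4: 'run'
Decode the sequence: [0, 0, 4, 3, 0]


Look up each index in the dictionary:
  0 -> 'hello'
  0 -> 'hello'
  4 -> 'run'
  3 -> 'foo'
  0 -> 'hello'

Decoded: "hello hello run foo hello"


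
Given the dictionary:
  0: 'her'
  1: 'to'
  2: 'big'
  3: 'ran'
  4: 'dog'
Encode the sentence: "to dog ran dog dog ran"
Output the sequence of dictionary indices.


Look up each word in the dictionary:
  'to' -> 1
  'dog' -> 4
  'ran' -> 3
  'dog' -> 4
  'dog' -> 4
  'ran' -> 3

Encoded: [1, 4, 3, 4, 4, 3]


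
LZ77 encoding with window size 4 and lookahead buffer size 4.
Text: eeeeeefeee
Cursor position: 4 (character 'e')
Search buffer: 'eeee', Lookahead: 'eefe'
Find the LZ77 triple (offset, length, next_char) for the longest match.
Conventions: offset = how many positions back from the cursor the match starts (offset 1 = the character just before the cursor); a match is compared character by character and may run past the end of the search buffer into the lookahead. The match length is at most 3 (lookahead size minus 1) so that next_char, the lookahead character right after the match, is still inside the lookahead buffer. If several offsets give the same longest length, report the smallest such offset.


Try each offset into the search buffer:
  offset=1 (pos 3, char 'e'): match length 2
  offset=2 (pos 2, char 'e'): match length 2
  offset=3 (pos 1, char 'e'): match length 2
  offset=4 (pos 0, char 'e'): match length 2
Longest match has length 2, found at offsets 1, 2, 3, 4; take the smallest, offset 1.
next_char = character at position 4 + 2 = 6 -> 'f'

Best match: offset=1, length=2 (matching 'ee' starting at position 3)
LZ77 triple: (1, 2, 'f')


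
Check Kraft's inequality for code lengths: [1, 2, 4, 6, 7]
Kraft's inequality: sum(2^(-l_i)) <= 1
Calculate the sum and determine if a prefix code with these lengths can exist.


Sum = 2^(-1) + 2^(-2) + 2^(-4) + 2^(-6) + 2^(-7)
    = 0.5 + 0.25 + 0.0625 + 0.015625 + 0.0078125
    = 107/128 = 0.8359375
Since 0.8359375 <= 1, Kraft's inequality IS satisfied.
A prefix code with these lengths CAN exist.

Kraft sum = 0.8359375. Satisfied.


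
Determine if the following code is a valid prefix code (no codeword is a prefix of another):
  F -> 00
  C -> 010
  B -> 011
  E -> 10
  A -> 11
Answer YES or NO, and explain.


Checking each pair (does one codeword prefix another?):
  F='00' vs C='010': no prefix
  F='00' vs B='011': no prefix
  F='00' vs E='10': no prefix
  F='00' vs A='11': no prefix
  C='010' vs F='00': no prefix
  C='010' vs B='011': no prefix
  C='010' vs E='10': no prefix
  C='010' vs A='11': no prefix
  B='011' vs F='00': no prefix
  B='011' vs C='010': no prefix
  B='011' vs E='10': no prefix
  B='011' vs A='11': no prefix
  E='10' vs F='00': no prefix
  E='10' vs C='010': no prefix
  E='10' vs B='011': no prefix
  E='10' vs A='11': no prefix
  A='11' vs F='00': no prefix
  A='11' vs C='010': no prefix
  A='11' vs B='011': no prefix
  A='11' vs E='10': no prefix
No violation found over all pairs.

YES -- this is a valid prefix code. No codeword is a prefix of any other codeword.


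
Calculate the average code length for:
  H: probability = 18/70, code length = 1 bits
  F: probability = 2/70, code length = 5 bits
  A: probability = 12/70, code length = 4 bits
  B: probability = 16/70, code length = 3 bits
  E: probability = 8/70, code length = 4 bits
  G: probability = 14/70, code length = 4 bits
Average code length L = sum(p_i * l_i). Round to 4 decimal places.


Weighted contributions p_i * l_i:
  H: (18/70) * 1 = 18/70
  F: (2/70) * 5 = 10/70
  A: (12/70) * 4 = 48/70
  B: (16/70) * 3 = 48/70
  E: (8/70) * 4 = 32/70
  G: (14/70) * 4 = 56/70
Sum = (18 + 10 + 48 + 48 + 32 + 56)/70 = 212/70

L = 212/70 = 3.0286 bits/symbol


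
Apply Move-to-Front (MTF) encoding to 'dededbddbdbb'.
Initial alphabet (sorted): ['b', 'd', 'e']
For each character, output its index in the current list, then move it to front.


MTF encoding:
'd': index 1 in ['b', 'd', 'e'] -> ['d', 'b', 'e']
'e': index 2 in ['d', 'b', 'e'] -> ['e', 'd', 'b']
'd': index 1 in ['e', 'd', 'b'] -> ['d', 'e', 'b']
'e': index 1 in ['d', 'e', 'b'] -> ['e', 'd', 'b']
'd': index 1 in ['e', 'd', 'b'] -> ['d', 'e', 'b']
'b': index 2 in ['d', 'e', 'b'] -> ['b', 'd', 'e']
'd': index 1 in ['b', 'd', 'e'] -> ['d', 'b', 'e']
'd': index 0 in ['d', 'b', 'e'] -> ['d', 'b', 'e']
'b': index 1 in ['d', 'b', 'e'] -> ['b', 'd', 'e']
'd': index 1 in ['b', 'd', 'e'] -> ['d', 'b', 'e']
'b': index 1 in ['d', 'b', 'e'] -> ['b', 'd', 'e']
'b': index 0 in ['b', 'd', 'e'] -> ['b', 'd', 'e']


Output: [1, 2, 1, 1, 1, 2, 1, 0, 1, 1, 1, 0]


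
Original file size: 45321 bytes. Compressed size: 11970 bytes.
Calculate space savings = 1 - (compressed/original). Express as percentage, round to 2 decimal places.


ratio = compressed/original = 11970/45321 = 0.264116
savings = 1 - ratio = 1 - 0.264116 = 0.735884
as a percentage: 0.735884 * 100 = 73.59%

Space savings = 1 - 11970/45321 = 73.59%


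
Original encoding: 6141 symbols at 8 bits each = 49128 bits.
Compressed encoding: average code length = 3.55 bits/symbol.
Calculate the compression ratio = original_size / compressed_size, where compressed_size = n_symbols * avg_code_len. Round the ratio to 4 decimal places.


original_size = n_symbols * orig_bits = 6141 * 8 = 49128 bits
compressed_size = n_symbols * avg_code_len = 6141 * 3.55 = 21800.55 bits
ratio = original_size / compressed_size = 49128 / 21800.55 = 2.2535

Compression ratio = 2.2535


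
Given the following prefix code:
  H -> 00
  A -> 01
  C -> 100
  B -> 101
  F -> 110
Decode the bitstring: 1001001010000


Decoding step by step:
Bits 100 -> C
Bits 100 -> C
Bits 101 -> B
Bits 00 -> H
Bits 00 -> H


Decoded message: CCBHH


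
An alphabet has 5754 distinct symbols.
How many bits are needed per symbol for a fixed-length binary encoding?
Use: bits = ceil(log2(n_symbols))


log2(5754) = 12.4903
Bracket: 2^12 = 4096 < 5754 <= 2^13 = 8192
So ceil(log2(5754)) = 13

bits = ceil(log2(5754)) = ceil(12.4903) = 13 bits


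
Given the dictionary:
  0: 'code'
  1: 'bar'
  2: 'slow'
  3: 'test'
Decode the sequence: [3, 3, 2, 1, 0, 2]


Look up each index in the dictionary:
  3 -> 'test'
  3 -> 'test'
  2 -> 'slow'
  1 -> 'bar'
  0 -> 'code'
  2 -> 'slow'

Decoded: "test test slow bar code slow"


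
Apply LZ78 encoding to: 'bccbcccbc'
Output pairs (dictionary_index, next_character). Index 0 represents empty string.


LZ78 encoding steps:
Dictionary: {0: ''}
Step 1: w='' (idx 0), next='b' -> output (0, 'b'), add 'b' as idx 1
Step 2: w='' (idx 0), next='c' -> output (0, 'c'), add 'c' as idx 2
Step 3: w='c' (idx 2), next='b' -> output (2, 'b'), add 'cb' as idx 3
Step 4: w='c' (idx 2), next='c' -> output (2, 'c'), add 'cc' as idx 4
Step 5: w='cb' (idx 3), next='c' -> output (3, 'c'), add 'cbc' as idx 5


Encoded: [(0, 'b'), (0, 'c'), (2, 'b'), (2, 'c'), (3, 'c')]


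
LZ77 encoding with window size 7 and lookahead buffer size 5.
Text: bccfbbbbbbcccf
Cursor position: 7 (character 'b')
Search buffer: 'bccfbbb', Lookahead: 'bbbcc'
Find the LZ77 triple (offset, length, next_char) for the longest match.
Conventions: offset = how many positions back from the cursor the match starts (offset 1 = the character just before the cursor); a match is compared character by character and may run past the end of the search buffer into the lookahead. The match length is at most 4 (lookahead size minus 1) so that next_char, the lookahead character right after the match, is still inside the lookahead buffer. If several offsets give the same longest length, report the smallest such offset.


Try each offset into the search buffer:
  offset=1 (pos 6, char 'b'): match length 3
  offset=2 (pos 5, char 'b'): match length 3
  offset=3 (pos 4, char 'b'): match length 3
  offset=4 (pos 3, char 'f'): match length 0
  offset=5 (pos 2, char 'c'): match length 0
  offset=6 (pos 1, char 'c'): match length 0
  offset=7 (pos 0, char 'b'): match length 1
Longest match has length 3, found at offsets 1, 2, 3; take the smallest, offset 1.
next_char = character at position 7 + 3 = 10 -> 'c'

Best match: offset=1, length=3 (matching 'bbb' starting at position 6)
LZ77 triple: (1, 3, 'c')


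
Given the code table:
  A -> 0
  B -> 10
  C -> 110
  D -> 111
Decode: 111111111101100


Decoding:
111 -> D
111 -> D
111 -> D
10 -> B
110 -> C
0 -> A


Result: DDDBCA


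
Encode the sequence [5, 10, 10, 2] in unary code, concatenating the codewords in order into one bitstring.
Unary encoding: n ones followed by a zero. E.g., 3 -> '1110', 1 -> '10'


Encode each number as n ones followed by a terminating 0:
  5 -> 111110 (6 bits)
  10 -> 11111111110 (11 bits)
  10 -> 11111111110 (11 bits)
  2 -> 110 (3 bits)
Total length = 6 + 11 + 11 + 3 = 31 bits.

Unary([5, 10, 10, 2]) = 1111101111111111011111111110110 (31 bits)


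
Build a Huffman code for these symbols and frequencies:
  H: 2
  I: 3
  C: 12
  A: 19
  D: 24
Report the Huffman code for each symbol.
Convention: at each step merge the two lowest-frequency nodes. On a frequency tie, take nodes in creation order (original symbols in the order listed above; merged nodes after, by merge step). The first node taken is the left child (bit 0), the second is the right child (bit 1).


Huffman tree construction:
Step 1: Merge H(2) + I(3) = 5
Step 2: Merge (H+I)(5) + C(12) = 17
Step 3: Merge ((H+I)+C)(17) + A(19) = 36
Step 4: Merge D(24) + (((H+I)+C)+A)(36) = 60
Read each symbol's code off the tree from the root (left child = 0, right child = 1).

Codes:
  H: 1000 (length 4)
  I: 1001 (length 4)
  C: 101 (length 3)
  A: 11 (length 2)
  D: 0 (length 1)
Average code length: 118/60 = 1.9667 bits/symbol


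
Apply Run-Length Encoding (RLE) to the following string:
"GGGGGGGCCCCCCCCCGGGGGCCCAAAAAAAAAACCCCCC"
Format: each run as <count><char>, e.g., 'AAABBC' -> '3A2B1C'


Scanning runs left to right:
  i=0: run of 'G' x 7 -> '7G'
  i=7: run of 'C' x 9 -> '9C'
  i=16: run of 'G' x 5 -> '5G'
  i=21: run of 'C' x 3 -> '3C'
  i=24: run of 'A' x 10 -> '10A'
  i=34: run of 'C' x 6 -> '6C'

RLE = 7G9C5G3C10A6C


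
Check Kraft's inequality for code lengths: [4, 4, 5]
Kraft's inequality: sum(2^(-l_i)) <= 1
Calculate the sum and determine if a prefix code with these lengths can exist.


Sum = 2^(-4) + 2^(-4) + 2^(-5)
    = 0.0625 + 0.0625 + 0.03125
    = 5/32 = 0.15625
Since 0.15625 <= 1, Kraft's inequality IS satisfied.
A prefix code with these lengths CAN exist.

Kraft sum = 0.15625. Satisfied.


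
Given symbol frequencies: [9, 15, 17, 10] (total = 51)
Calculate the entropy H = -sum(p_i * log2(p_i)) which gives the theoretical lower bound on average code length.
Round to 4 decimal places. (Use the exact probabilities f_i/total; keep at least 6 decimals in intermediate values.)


Per-symbol terms -p_i * log2(p_i) with p_i = f_i/51:
  p = 9/51 = 0.176471: log2(p) = -2.502500, -p*log2(p) = 0.441618
  p = 15/51 = 0.294118: log2(p) = -1.765535, -p*log2(p) = 0.519275
  p = 17/51 = 0.333333: log2(p) = -1.584963, -p*log2(p) = 0.528321
  p = 10/51 = 0.196078: log2(p) = -2.350497, -p*log2(p) = 0.460882
H = 0.441618 + 0.519275 + 0.528321 + 0.460882 = 1.950096

H = 1.9501 bits/symbol


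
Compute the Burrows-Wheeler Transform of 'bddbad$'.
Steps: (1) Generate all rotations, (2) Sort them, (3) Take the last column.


Rotations (sorted):
  0: $bddbad -> last char: d
  1: ad$bddb -> last char: b
  2: bad$bdd -> last char: d
  3: bddbad$ -> last char: $
  4: d$bddba -> last char: a
  5: dbad$bd -> last char: d
  6: ddbad$b -> last char: b


BWT = dbd$adb


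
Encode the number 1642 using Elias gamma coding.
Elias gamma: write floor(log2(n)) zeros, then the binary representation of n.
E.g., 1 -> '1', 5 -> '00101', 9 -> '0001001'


num_bits = floor(log2(1642)) + 1 = 11
leading_zeros = num_bits - 1 = 10
binary(1642) = 11001101010

Elias gamma(1642) = '0000000000' + '11001101010' = 000000000011001101010 (21 bits)


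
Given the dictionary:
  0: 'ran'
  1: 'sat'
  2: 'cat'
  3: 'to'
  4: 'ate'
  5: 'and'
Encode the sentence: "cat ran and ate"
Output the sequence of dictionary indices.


Look up each word in the dictionary:
  'cat' -> 2
  'ran' -> 0
  'and' -> 5
  'ate' -> 4

Encoded: [2, 0, 5, 4]


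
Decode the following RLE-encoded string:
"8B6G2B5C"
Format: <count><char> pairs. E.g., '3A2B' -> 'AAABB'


Expanding each <count><char> pair:
  8B -> 'BBBBBBBB'
  6G -> 'GGGGGG'
  2B -> 'BB'
  5C -> 'CCCCC'

Decoded = BBBBBBBBGGGGGGBBCCCCC


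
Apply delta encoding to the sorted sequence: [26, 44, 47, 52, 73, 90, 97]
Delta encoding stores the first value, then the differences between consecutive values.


First value: 26
Deltas:
  44 - 26 = 18
  47 - 44 = 3
  52 - 47 = 5
  73 - 52 = 21
  90 - 73 = 17
  97 - 90 = 7


Delta encoded: [26, 18, 3, 5, 21, 17, 7]


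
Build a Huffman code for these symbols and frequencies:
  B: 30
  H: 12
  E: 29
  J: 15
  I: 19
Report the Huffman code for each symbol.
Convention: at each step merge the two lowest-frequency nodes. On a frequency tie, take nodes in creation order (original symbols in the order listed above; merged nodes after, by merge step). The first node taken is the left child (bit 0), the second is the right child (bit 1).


Huffman tree construction:
Step 1: Merge H(12) + J(15) = 27
Step 2: Merge I(19) + (H+J)(27) = 46
Step 3: Merge E(29) + B(30) = 59
Step 4: Merge (I+(H+J))(46) + (E+B)(59) = 105
Read each symbol's code off the tree from the root (left child = 0, right child = 1).

Codes:
  B: 11 (length 2)
  H: 010 (length 3)
  E: 10 (length 2)
  J: 011 (length 3)
  I: 00 (length 2)
Average code length: 237/105 = 2.2571 bits/symbol


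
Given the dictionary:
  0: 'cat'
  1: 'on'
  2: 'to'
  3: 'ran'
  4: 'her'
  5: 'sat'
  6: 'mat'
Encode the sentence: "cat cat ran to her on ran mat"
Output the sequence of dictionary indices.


Look up each word in the dictionary:
  'cat' -> 0
  'cat' -> 0
  'ran' -> 3
  'to' -> 2
  'her' -> 4
  'on' -> 1
  'ran' -> 3
  'mat' -> 6

Encoded: [0, 0, 3, 2, 4, 1, 3, 6]
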